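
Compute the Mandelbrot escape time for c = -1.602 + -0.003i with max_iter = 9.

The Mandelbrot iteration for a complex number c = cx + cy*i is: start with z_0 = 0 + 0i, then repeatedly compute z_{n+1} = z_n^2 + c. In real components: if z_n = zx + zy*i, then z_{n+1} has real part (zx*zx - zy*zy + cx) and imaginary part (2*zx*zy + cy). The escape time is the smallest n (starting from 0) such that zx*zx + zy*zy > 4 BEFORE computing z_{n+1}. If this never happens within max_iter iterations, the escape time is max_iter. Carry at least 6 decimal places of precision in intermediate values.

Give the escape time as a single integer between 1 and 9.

Answer: 9

Derivation:
z_0 = 0 + 0i, c = -1.6020 + -0.0030i
Iter 1: z = -1.6020 + -0.0030i, |z|^2 = 2.5664
Iter 2: z = 0.9644 + 0.0066i, |z|^2 = 0.9301
Iter 3: z = -0.6720 + 0.0098i, |z|^2 = 0.4517
Iter 4: z = -1.1505 + -0.0161i, |z|^2 = 1.3240
Iter 5: z = -0.2785 + 0.0341i, |z|^2 = 0.0787
Iter 6: z = -1.5256 + -0.0220i, |z|^2 = 2.3279
Iter 7: z = 0.7249 + 0.0641i, |z|^2 = 0.5296
Iter 8: z = -1.0806 + 0.0899i, |z|^2 = 1.1758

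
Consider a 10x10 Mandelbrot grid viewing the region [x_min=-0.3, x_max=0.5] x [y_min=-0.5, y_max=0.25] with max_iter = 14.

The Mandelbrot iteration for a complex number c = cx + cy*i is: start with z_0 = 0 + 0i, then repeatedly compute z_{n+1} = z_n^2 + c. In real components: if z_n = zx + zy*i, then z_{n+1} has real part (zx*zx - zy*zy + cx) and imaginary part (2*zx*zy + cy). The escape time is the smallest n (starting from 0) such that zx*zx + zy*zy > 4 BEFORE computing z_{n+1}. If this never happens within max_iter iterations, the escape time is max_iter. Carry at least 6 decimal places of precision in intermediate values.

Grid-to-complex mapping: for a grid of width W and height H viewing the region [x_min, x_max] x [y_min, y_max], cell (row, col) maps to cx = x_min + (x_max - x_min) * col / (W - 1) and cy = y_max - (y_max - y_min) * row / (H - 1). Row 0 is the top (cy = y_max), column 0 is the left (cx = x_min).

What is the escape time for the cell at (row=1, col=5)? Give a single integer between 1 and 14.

Answer: 14

Derivation:
z_0 = 0 + 0i, c = 0.1444 + 0.1667i
Iter 1: z = 0.1444 + 0.1667i, |z|^2 = 0.0486
Iter 2: z = 0.1375 + 0.2148i, |z|^2 = 0.0651
Iter 3: z = 0.1172 + 0.2258i, |z|^2 = 0.0647
Iter 4: z = 0.1072 + 0.2196i, |z|^2 = 0.0597
Iter 5: z = 0.1077 + 0.2138i, |z|^2 = 0.0573
Iter 6: z = 0.1104 + 0.2127i, |z|^2 = 0.0574
Iter 7: z = 0.1114 + 0.2136i, |z|^2 = 0.0580
Iter 8: z = 0.1112 + 0.2142i, |z|^2 = 0.0583
Iter 9: z = 0.1109 + 0.2143i, |z|^2 = 0.0582
Iter 10: z = 0.1108 + 0.2142i, |z|^2 = 0.0582
Iter 11: z = 0.1108 + 0.2141i, |z|^2 = 0.0581
Iter 12: z = 0.1109 + 0.2141i, |z|^2 = 0.0581
Iter 13: z = 0.1109 + 0.2142i, |z|^2 = 0.0582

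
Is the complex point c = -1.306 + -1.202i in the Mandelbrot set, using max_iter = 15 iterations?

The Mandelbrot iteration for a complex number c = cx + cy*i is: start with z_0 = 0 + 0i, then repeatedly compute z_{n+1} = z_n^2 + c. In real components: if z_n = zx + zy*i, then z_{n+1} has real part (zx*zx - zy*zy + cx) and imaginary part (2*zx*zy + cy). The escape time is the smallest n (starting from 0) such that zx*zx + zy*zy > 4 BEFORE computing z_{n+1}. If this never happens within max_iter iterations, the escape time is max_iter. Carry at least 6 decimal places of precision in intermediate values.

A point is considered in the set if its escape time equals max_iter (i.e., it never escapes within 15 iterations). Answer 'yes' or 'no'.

Answer: no

Derivation:
z_0 = 0 + 0i, c = -1.3060 + -1.2020i
Iter 1: z = -1.3060 + -1.2020i, |z|^2 = 3.1504
Iter 2: z = -1.0452 + 1.9376i, |z|^2 = 4.8468
Escaped at iteration 2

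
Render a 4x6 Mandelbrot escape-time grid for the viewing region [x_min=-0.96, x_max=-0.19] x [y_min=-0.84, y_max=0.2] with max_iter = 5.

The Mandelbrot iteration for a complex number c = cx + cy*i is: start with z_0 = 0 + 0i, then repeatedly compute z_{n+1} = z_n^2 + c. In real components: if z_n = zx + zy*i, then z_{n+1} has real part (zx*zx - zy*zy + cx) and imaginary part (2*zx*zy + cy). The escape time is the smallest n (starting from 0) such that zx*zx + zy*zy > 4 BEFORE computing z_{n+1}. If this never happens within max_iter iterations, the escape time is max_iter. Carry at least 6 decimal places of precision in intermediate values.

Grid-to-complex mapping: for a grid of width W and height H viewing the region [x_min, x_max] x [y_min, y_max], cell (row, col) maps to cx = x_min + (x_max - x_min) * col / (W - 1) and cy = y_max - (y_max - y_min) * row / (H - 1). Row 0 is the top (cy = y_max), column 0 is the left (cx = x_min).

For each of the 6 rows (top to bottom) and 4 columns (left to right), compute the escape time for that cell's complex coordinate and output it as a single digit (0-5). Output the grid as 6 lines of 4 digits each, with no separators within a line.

(row=0, col=0): c = -0.9600 + 0.2000i → escape time 5
(row=0, col=1): c = -0.7033 + 0.2000i → escape time 5
(row=0, col=2): c = -0.4467 + 0.2000i → escape time 5
(row=0, col=3): c = -0.1900 + 0.2000i → escape time 5
(row=1, col=0): c = -0.9600 + -0.0080i → escape time 5
(row=1, col=1): c = -0.7033 + -0.0080i → escape time 5
(row=1, col=2): c = -0.4467 + -0.0080i → escape time 5
(row=1, col=3): c = -0.1900 + -0.0080i → escape time 5
(row=2, col=0): c = -0.9600 + -0.2160i → escape time 5
(row=2, col=1): c = -0.7033 + -0.2160i → escape time 5
(row=2, col=2): c = -0.4467 + -0.2160i → escape time 5
(row=2, col=3): c = -0.1900 + -0.2160i → escape time 5
(row=3, col=0): c = -0.9600 + -0.4240i → escape time 5
(row=3, col=1): c = -0.7033 + -0.4240i → escape time 5
(row=3, col=2): c = -0.4467 + -0.4240i → escape time 5
(row=3, col=3): c = -0.1900 + -0.4240i → escape time 5
(row=4, col=0): c = -0.9600 + -0.6320i → escape time 4
(row=4, col=1): c = -0.7033 + -0.6320i → escape time 5
(row=4, col=2): c = -0.4467 + -0.6320i → escape time 5
(row=4, col=3): c = -0.1900 + -0.6320i → escape time 5
(row=5, col=0): c = -0.9600 + -0.8400i → escape time 3
(row=5, col=1): c = -0.7033 + -0.8400i → escape time 4
(row=5, col=2): c = -0.4467 + -0.8400i → escape time 5
(row=5, col=3): c = -0.1900 + -0.8400i → escape time 5

Answer: 5555
5555
5555
5555
4555
3455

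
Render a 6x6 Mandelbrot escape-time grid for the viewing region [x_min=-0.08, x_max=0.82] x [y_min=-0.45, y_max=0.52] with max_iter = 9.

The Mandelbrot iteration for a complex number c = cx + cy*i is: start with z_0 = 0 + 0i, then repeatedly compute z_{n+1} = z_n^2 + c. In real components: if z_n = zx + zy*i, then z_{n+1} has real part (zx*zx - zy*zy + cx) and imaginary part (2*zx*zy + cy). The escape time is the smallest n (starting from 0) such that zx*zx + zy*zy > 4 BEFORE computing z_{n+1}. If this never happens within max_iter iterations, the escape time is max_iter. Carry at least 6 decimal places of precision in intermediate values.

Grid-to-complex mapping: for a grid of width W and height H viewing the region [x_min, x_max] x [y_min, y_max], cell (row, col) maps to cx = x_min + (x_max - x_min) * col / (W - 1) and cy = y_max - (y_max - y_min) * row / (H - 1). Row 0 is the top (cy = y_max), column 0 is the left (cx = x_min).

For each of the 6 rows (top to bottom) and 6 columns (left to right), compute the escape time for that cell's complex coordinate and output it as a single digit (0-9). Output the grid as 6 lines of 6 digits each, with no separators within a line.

Answer: 999533
999943
999643
999543
999743
999633

Derivation:
(row=0, col=0): c = -0.0800 + 0.5200i → escape time 9
(row=0, col=1): c = 0.1000 + 0.5200i → escape time 9
(row=0, col=2): c = 0.2800 + 0.5200i → escape time 9
(row=0, col=3): c = 0.4600 + 0.5200i → escape time 5
(row=0, col=4): c = 0.6400 + 0.5200i → escape time 3
(row=0, col=5): c = 0.8200 + 0.5200i → escape time 3
(row=1, col=0): c = -0.0800 + 0.3260i → escape time 9
(row=1, col=1): c = 0.1000 + 0.3260i → escape time 9
(row=1, col=2): c = 0.2800 + 0.3260i → escape time 9
(row=1, col=3): c = 0.4600 + 0.3260i → escape time 9
(row=1, col=4): c = 0.6400 + 0.3260i → escape time 4
(row=1, col=5): c = 0.8200 + 0.3260i → escape time 3
(row=2, col=0): c = -0.0800 + 0.1320i → escape time 9
(row=2, col=1): c = 0.1000 + 0.1320i → escape time 9
(row=2, col=2): c = 0.2800 + 0.1320i → escape time 9
(row=2, col=3): c = 0.4600 + 0.1320i → escape time 6
(row=2, col=4): c = 0.6400 + 0.1320i → escape time 4
(row=2, col=5): c = 0.8200 + 0.1320i → escape time 3
(row=3, col=0): c = -0.0800 + -0.0620i → escape time 9
(row=3, col=1): c = 0.1000 + -0.0620i → escape time 9
(row=3, col=2): c = 0.2800 + -0.0620i → escape time 9
(row=3, col=3): c = 0.4600 + -0.0620i → escape time 5
(row=3, col=4): c = 0.6400 + -0.0620i → escape time 4
(row=3, col=5): c = 0.8200 + -0.0620i → escape time 3
(row=4, col=0): c = -0.0800 + -0.2560i → escape time 9
(row=4, col=1): c = 0.1000 + -0.2560i → escape time 9
(row=4, col=2): c = 0.2800 + -0.2560i → escape time 9
(row=4, col=3): c = 0.4600 + -0.2560i → escape time 7
(row=4, col=4): c = 0.6400 + -0.2560i → escape time 4
(row=4, col=5): c = 0.8200 + -0.2560i → escape time 3
(row=5, col=0): c = -0.0800 + -0.4500i → escape time 9
(row=5, col=1): c = 0.1000 + -0.4500i → escape time 9
(row=5, col=2): c = 0.2800 + -0.4500i → escape time 9
(row=5, col=3): c = 0.4600 + -0.4500i → escape time 6
(row=5, col=4): c = 0.6400 + -0.4500i → escape time 3
(row=5, col=5): c = 0.8200 + -0.4500i → escape time 3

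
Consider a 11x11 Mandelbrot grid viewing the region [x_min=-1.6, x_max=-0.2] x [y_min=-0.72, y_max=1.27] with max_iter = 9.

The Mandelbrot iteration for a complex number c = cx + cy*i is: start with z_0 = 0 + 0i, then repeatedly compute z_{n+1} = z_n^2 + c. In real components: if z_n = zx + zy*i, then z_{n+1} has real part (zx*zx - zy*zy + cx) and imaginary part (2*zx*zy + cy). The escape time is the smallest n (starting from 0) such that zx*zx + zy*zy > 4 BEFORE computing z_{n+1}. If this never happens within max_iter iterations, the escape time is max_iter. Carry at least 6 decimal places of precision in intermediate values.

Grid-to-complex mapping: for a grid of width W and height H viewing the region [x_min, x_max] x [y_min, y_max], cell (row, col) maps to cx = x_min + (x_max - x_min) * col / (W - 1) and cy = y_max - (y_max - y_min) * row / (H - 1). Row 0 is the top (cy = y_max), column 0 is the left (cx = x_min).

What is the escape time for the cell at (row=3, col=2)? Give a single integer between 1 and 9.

z_0 = 0 + 0i, c = -1.3200 + 0.6730i
Iter 1: z = -1.3200 + 0.6730i, |z|^2 = 2.1953
Iter 2: z = -0.0305 + -1.1037i, |z|^2 = 1.2191
Iter 3: z = -2.5373 + 0.7404i, |z|^2 = 6.9859
Escaped at iteration 3

Answer: 3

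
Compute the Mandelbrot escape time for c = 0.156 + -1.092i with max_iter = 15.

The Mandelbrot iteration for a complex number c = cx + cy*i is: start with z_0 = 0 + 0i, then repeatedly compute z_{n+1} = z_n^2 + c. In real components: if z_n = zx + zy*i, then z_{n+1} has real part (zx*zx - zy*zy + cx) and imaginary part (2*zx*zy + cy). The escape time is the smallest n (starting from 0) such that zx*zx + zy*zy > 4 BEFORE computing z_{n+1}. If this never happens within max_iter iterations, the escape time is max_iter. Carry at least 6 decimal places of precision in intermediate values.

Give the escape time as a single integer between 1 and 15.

z_0 = 0 + 0i, c = 0.1560 + -1.0920i
Iter 1: z = 0.1560 + -1.0920i, |z|^2 = 1.2168
Iter 2: z = -1.0121 + -1.4327i, |z|^2 = 3.0770
Iter 3: z = -0.8722 + 1.8082i, |z|^2 = 4.0302
Escaped at iteration 3

Answer: 3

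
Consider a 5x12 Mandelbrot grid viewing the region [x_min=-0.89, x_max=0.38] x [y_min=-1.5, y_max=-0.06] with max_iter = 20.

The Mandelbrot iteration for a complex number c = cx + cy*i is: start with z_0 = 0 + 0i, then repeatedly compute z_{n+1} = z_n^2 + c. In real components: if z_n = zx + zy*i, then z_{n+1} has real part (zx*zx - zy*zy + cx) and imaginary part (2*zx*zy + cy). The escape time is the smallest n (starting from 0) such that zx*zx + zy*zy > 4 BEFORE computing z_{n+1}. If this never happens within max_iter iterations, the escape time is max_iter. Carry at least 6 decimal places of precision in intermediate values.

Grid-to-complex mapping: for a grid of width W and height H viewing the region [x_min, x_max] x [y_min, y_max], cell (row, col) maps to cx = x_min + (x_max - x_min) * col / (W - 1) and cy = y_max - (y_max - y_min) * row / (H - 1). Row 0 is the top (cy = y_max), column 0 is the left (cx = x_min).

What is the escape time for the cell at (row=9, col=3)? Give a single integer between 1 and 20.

z_0 = 0 + 0i, c = 0.0625 + -1.2382i
Iter 1: z = 0.0625 + -1.2382i, |z|^2 = 1.5370
Iter 2: z = -1.4667 + -1.3930i, |z|^2 = 4.0915
Escaped at iteration 2

Answer: 2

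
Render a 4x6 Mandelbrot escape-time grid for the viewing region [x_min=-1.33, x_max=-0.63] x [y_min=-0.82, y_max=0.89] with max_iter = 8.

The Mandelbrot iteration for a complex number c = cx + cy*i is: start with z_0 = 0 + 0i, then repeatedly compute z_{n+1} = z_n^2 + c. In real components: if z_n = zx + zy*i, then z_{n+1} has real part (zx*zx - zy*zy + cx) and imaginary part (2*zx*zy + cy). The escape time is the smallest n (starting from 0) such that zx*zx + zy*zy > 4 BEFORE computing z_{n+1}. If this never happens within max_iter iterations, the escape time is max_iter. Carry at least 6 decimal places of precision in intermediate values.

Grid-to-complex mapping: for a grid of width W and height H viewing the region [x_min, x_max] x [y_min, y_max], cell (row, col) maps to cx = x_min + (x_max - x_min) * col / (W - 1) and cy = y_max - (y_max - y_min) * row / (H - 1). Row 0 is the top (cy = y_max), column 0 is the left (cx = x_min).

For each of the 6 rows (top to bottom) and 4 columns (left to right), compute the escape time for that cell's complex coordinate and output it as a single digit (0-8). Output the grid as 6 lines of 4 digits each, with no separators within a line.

Answer: 3334
3558
7888
8888
4568
3344

Derivation:
(row=0, col=0): c = -1.3300 + 0.8900i → escape time 3
(row=0, col=1): c = -1.0967 + 0.8900i → escape time 3
(row=0, col=2): c = -0.8633 + 0.8900i → escape time 3
(row=0, col=3): c = -0.6300 + 0.8900i → escape time 4
(row=1, col=0): c = -1.3300 + 0.5480i → escape time 3
(row=1, col=1): c = -1.0967 + 0.5480i → escape time 5
(row=1, col=2): c = -0.8633 + 0.5480i → escape time 5
(row=1, col=3): c = -0.6300 + 0.5480i → escape time 8
(row=2, col=0): c = -1.3300 + 0.2060i → escape time 7
(row=2, col=1): c = -1.0967 + 0.2060i → escape time 8
(row=2, col=2): c = -0.8633 + 0.2060i → escape time 8
(row=2, col=3): c = -0.6300 + 0.2060i → escape time 8
(row=3, col=0): c = -1.3300 + -0.1360i → escape time 8
(row=3, col=1): c = -1.0967 + -0.1360i → escape time 8
(row=3, col=2): c = -0.8633 + -0.1360i → escape time 8
(row=3, col=3): c = -0.6300 + -0.1360i → escape time 8
(row=4, col=0): c = -1.3300 + -0.4780i → escape time 4
(row=4, col=1): c = -1.0967 + -0.4780i → escape time 5
(row=4, col=2): c = -0.8633 + -0.4780i → escape time 6
(row=4, col=3): c = -0.6300 + -0.4780i → escape time 8
(row=5, col=0): c = -1.3300 + -0.8200i → escape time 3
(row=5, col=1): c = -1.0967 + -0.8200i → escape time 3
(row=5, col=2): c = -0.8633 + -0.8200i → escape time 4
(row=5, col=3): c = -0.6300 + -0.8200i → escape time 4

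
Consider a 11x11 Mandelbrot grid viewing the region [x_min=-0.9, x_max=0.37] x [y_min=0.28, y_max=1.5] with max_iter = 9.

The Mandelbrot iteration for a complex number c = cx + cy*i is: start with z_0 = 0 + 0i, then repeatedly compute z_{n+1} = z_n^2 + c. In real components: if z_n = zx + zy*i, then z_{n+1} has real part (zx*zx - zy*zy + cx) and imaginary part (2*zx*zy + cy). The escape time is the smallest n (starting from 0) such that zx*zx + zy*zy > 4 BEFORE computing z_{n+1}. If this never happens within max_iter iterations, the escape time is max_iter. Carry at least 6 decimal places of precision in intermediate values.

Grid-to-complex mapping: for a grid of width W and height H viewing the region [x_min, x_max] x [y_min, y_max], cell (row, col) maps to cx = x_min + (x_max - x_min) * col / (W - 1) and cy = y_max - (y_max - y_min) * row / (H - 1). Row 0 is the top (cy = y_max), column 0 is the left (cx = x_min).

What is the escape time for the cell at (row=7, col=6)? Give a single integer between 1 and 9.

z_0 = 0 + 0i, c = -0.1380 + 0.6460i
Iter 1: z = -0.1380 + 0.6460i, |z|^2 = 0.4364
Iter 2: z = -0.5363 + 0.4677i, |z|^2 = 0.5063
Iter 3: z = -0.0692 + 0.1444i, |z|^2 = 0.0256
Iter 4: z = -0.1541 + 0.6260i, |z|^2 = 0.4156
Iter 5: z = -0.5062 + 0.4531i, |z|^2 = 0.4615
Iter 6: z = -0.0871 + 0.1873i, |z|^2 = 0.0427
Iter 7: z = -0.1655 + 0.6134i, |z|^2 = 0.4036
Iter 8: z = -0.4868 + 0.4430i, |z|^2 = 0.4332

Answer: 9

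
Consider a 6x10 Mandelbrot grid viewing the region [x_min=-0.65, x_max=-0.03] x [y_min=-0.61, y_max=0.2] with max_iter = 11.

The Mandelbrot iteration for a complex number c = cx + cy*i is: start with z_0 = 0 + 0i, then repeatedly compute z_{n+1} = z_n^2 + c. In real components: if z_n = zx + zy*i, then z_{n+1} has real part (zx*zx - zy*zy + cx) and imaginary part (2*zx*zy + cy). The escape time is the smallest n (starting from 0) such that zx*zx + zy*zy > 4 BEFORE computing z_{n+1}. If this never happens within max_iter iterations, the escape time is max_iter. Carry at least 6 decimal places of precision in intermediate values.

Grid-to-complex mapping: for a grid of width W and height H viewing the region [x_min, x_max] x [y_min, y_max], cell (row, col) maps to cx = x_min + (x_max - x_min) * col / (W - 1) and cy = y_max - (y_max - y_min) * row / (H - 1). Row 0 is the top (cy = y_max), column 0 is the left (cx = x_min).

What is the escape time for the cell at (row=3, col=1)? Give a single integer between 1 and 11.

z_0 = 0 + 0i, c = -0.5260 + -0.0700i
Iter 1: z = -0.5260 + -0.0700i, |z|^2 = 0.2816
Iter 2: z = -0.2542 + 0.0036i, |z|^2 = 0.0646
Iter 3: z = -0.4614 + -0.0719i, |z|^2 = 0.2180
Iter 4: z = -0.3183 + -0.0037i, |z|^2 = 0.1013
Iter 5: z = -0.4247 + -0.0676i, |z|^2 = 0.1850
Iter 6: z = -0.3502 + -0.0125i, |z|^2 = 0.1228
Iter 7: z = -0.4035 + -0.0612i, |z|^2 = 0.1666
Iter 8: z = -0.3669 + -0.0206i, |z|^2 = 0.1351
Iter 9: z = -0.3918 + -0.0549i, |z|^2 = 0.1565
Iter 10: z = -0.3755 + -0.0270i, |z|^2 = 0.1417

Answer: 11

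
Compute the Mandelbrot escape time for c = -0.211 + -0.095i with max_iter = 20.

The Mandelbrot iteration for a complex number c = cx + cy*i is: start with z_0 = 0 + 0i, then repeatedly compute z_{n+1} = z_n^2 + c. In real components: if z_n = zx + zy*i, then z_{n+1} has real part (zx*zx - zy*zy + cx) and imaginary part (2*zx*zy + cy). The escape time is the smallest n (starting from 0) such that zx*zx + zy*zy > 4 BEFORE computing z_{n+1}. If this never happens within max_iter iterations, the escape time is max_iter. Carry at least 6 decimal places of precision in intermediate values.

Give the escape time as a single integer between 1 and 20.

Answer: 20

Derivation:
z_0 = 0 + 0i, c = -0.2110 + -0.0950i
Iter 1: z = -0.2110 + -0.0950i, |z|^2 = 0.0535
Iter 2: z = -0.1755 + -0.0549i, |z|^2 = 0.0338
Iter 3: z = -0.1832 + -0.0757i, |z|^2 = 0.0393
Iter 4: z = -0.1832 + -0.0673i, |z|^2 = 0.0381
Iter 5: z = -0.1820 + -0.0704i, |z|^2 = 0.0381
Iter 6: z = -0.1828 + -0.0694i, |z|^2 = 0.0382
Iter 7: z = -0.1824 + -0.0696i, |z|^2 = 0.0381
Iter 8: z = -0.1826 + -0.0696i, |z|^2 = 0.0382
Iter 9: z = -0.1825 + -0.0696i, |z|^2 = 0.0382
Iter 10: z = -0.1825 + -0.0696i, |z|^2 = 0.0382
Iter 11: z = -0.1825 + -0.0696i, |z|^2 = 0.0382
Iter 12: z = -0.1825 + -0.0696i, |z|^2 = 0.0382
Iter 13: z = -0.1825 + -0.0696i, |z|^2 = 0.0382
Iter 14: z = -0.1825 + -0.0696i, |z|^2 = 0.0382
Iter 15: z = -0.1825 + -0.0696i, |z|^2 = 0.0382
Iter 16: z = -0.1825 + -0.0696i, |z|^2 = 0.0382
Iter 17: z = -0.1825 + -0.0696i, |z|^2 = 0.0382
Iter 18: z = -0.1825 + -0.0696i, |z|^2 = 0.0382
Iter 19: z = -0.1825 + -0.0696i, |z|^2 = 0.0382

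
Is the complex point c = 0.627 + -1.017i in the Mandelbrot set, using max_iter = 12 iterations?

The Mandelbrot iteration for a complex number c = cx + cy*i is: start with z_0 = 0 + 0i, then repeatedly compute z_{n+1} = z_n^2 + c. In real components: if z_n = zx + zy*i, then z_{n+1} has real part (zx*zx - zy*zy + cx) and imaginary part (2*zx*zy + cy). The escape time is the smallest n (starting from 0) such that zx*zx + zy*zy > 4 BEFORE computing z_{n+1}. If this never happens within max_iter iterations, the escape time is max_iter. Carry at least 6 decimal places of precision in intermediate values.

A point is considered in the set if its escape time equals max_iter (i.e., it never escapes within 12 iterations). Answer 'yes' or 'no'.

z_0 = 0 + 0i, c = 0.6270 + -1.0170i
Iter 1: z = 0.6270 + -1.0170i, |z|^2 = 1.4274
Iter 2: z = -0.0142 + -2.2923i, |z|^2 = 5.2549
Escaped at iteration 2

Answer: no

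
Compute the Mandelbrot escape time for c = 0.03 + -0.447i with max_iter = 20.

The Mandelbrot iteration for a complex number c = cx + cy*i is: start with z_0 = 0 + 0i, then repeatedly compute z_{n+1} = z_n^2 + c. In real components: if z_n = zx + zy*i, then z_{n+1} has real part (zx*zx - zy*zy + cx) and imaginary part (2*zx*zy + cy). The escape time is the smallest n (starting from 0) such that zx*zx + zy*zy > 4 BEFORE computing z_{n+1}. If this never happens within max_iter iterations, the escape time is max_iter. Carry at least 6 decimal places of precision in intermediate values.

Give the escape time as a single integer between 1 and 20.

z_0 = 0 + 0i, c = 0.0300 + -0.4470i
Iter 1: z = 0.0300 + -0.4470i, |z|^2 = 0.2007
Iter 2: z = -0.1689 + -0.4738i, |z|^2 = 0.2530
Iter 3: z = -0.1660 + -0.2869i, |z|^2 = 0.1099
Iter 4: z = -0.0248 + -0.3518i, |z|^2 = 0.1243
Iter 5: z = -0.0931 + -0.4296i, |z|^2 = 0.1932
Iter 6: z = -0.1459 + -0.3670i, |z|^2 = 0.1560
Iter 7: z = -0.0834 + -0.3399i, |z|^2 = 0.1225
Iter 8: z = -0.0786 + -0.3903i, |z|^2 = 0.1585
Iter 9: z = -0.1161 + -0.3856i, |z|^2 = 0.1622
Iter 10: z = -0.1052 + -0.3574i, |z|^2 = 0.1388
Iter 11: z = -0.0867 + -0.3718i, |z|^2 = 0.1457
Iter 12: z = -0.1007 + -0.3826i, |z|^2 = 0.1565
Iter 13: z = -0.1062 + -0.3700i, |z|^2 = 0.1481
Iter 14: z = -0.0956 + -0.3684i, |z|^2 = 0.1449
Iter 15: z = -0.0966 + -0.3766i, |z|^2 = 0.1511
Iter 16: z = -0.1025 + -0.3742i, |z|^2 = 0.1506
Iter 17: z = -0.0996 + -0.3703i, |z|^2 = 0.1470
Iter 18: z = -0.0972 + -0.3733i, |z|^2 = 0.1488
Iter 19: z = -0.0999 + -0.3744i, |z|^2 = 0.1502

Answer: 20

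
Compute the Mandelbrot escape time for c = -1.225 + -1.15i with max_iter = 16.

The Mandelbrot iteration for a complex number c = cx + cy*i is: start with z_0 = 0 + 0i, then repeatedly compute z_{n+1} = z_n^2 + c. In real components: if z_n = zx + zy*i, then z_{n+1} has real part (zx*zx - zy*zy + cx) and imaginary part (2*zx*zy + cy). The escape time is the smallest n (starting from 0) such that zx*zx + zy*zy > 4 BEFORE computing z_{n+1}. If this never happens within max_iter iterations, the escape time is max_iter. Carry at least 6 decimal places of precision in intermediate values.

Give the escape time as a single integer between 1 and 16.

z_0 = 0 + 0i, c = -1.2250 + -1.1500i
Iter 1: z = -1.2250 + -1.1500i, |z|^2 = 2.8231
Iter 2: z = -1.0469 + 1.6675i, |z|^2 = 3.8765
Iter 3: z = -2.9096 + -4.6413i, |z|^2 = 30.0078
Escaped at iteration 3

Answer: 3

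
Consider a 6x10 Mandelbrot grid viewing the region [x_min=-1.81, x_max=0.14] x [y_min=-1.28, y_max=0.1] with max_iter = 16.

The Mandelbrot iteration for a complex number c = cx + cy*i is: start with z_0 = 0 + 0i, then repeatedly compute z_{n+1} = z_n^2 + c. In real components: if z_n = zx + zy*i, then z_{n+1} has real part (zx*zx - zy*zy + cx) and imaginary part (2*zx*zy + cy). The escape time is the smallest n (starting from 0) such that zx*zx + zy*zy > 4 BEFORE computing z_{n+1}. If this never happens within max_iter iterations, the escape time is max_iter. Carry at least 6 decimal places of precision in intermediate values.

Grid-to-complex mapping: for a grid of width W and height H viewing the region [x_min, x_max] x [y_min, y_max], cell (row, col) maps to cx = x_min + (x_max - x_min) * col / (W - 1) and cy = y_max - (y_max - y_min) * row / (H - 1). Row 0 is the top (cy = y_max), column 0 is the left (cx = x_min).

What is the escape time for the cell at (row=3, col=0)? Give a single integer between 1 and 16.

z_0 = 0 + 0i, c = -1.8100 + -0.3600i
Iter 1: z = -1.8100 + -0.3600i, |z|^2 = 3.4057
Iter 2: z = 1.3365 + 0.9432i, |z|^2 = 2.6759
Iter 3: z = -0.9134 + 2.1612i, |z|^2 = 5.5050
Escaped at iteration 3

Answer: 3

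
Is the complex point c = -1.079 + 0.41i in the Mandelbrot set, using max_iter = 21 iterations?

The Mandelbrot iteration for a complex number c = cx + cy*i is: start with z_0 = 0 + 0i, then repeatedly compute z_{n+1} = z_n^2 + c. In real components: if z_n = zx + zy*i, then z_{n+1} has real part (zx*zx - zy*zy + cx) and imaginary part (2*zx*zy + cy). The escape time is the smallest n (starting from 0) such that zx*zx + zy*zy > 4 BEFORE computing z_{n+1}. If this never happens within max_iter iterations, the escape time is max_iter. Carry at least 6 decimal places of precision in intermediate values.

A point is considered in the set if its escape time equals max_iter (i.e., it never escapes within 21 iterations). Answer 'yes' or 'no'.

Answer: no

Derivation:
z_0 = 0 + 0i, c = -1.0790 + 0.4100i
Iter 1: z = -1.0790 + 0.4100i, |z|^2 = 1.3323
Iter 2: z = -0.0829 + -0.4748i, |z|^2 = 0.2323
Iter 3: z = -1.2976 + 0.4887i, |z|^2 = 1.9224
Iter 4: z = 0.3658 + -0.8582i, |z|^2 = 0.8703
Iter 5: z = -1.6816 + -0.2179i, |z|^2 = 2.8754
Iter 6: z = 1.7014 + 1.1428i, |z|^2 = 4.2008
Escaped at iteration 6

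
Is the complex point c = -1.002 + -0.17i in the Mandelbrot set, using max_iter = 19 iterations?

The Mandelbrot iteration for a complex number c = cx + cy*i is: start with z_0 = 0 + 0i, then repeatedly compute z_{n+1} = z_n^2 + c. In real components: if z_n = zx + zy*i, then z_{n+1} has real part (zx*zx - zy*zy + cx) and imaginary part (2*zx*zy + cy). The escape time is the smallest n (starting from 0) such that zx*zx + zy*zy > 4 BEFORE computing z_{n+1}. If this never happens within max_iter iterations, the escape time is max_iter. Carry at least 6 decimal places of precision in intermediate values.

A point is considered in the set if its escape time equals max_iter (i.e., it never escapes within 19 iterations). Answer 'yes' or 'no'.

z_0 = 0 + 0i, c = -1.0020 + -0.1700i
Iter 1: z = -1.0020 + -0.1700i, |z|^2 = 1.0329
Iter 2: z = -0.0269 + 0.1707i, |z|^2 = 0.0299
Iter 3: z = -1.0304 + -0.1792i, |z|^2 = 1.0938
Iter 4: z = 0.0276 + 0.1993i, |z|^2 = 0.0405
Iter 5: z = -1.0409 + -0.1590i, |z|^2 = 1.1088
Iter 6: z = 0.0563 + 0.1610i, |z|^2 = 0.0291
Iter 7: z = -1.0248 + -0.1519i, |z|^2 = 1.0732
Iter 8: z = 0.0250 + 0.1413i, |z|^2 = 0.0206
Iter 9: z = -1.0213 + -0.1629i, |z|^2 = 1.0697
Iter 10: z = 0.0146 + 0.1628i, |z|^2 = 0.0267
Iter 11: z = -1.0283 + -0.1653i, |z|^2 = 1.0847
Iter 12: z = 0.0281 + 0.1699i, |z|^2 = 0.0296
Iter 13: z = -1.0301 + -0.1605i, |z|^2 = 1.0868
Iter 14: z = 0.0333 + 0.1606i, |z|^2 = 0.0269
Iter 15: z = -1.0267 + -0.1593i, |z|^2 = 1.0794
Iter 16: z = 0.0267 + 0.1571i, |z|^2 = 0.0254
Iter 17: z = -1.0260 + -0.1616i, |z|^2 = 1.0787
Iter 18: z = 0.0245 + 0.1616i, |z|^2 = 0.0267
Did not escape in 19 iterations → in set

Answer: yes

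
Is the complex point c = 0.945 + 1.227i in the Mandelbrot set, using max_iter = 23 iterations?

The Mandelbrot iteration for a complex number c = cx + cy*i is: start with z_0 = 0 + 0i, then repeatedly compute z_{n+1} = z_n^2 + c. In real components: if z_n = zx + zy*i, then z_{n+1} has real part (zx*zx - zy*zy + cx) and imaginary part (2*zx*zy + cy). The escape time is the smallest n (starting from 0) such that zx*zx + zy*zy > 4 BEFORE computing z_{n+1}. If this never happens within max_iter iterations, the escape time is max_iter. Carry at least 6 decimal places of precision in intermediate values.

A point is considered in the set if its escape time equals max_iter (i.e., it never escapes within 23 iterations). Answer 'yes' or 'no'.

Answer: no

Derivation:
z_0 = 0 + 0i, c = 0.9450 + 1.2270i
Iter 1: z = 0.9450 + 1.2270i, |z|^2 = 2.3986
Iter 2: z = 0.3325 + 3.5460i, |z|^2 = 12.6849
Escaped at iteration 2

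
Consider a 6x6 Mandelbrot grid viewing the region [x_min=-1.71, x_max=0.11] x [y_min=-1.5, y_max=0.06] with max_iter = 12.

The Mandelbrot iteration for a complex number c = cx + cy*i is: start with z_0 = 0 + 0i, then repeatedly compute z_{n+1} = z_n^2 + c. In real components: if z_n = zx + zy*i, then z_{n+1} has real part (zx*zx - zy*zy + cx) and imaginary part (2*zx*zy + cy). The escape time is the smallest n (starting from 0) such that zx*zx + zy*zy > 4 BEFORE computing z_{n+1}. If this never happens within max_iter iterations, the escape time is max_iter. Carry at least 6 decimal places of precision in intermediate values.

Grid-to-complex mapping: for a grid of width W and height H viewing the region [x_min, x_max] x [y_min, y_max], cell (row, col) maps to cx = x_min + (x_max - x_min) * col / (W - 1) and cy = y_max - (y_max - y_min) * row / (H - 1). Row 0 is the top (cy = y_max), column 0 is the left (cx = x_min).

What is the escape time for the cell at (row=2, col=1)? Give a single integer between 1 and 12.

Answer: 3

Derivation:
z_0 = 0 + 0i, c = -1.3460 + -0.5640i
Iter 1: z = -1.3460 + -0.5640i, |z|^2 = 2.1298
Iter 2: z = 0.1476 + 0.9543i, |z|^2 = 0.9325
Iter 3: z = -2.2349 + -0.2823i, |z|^2 = 5.0743
Escaped at iteration 3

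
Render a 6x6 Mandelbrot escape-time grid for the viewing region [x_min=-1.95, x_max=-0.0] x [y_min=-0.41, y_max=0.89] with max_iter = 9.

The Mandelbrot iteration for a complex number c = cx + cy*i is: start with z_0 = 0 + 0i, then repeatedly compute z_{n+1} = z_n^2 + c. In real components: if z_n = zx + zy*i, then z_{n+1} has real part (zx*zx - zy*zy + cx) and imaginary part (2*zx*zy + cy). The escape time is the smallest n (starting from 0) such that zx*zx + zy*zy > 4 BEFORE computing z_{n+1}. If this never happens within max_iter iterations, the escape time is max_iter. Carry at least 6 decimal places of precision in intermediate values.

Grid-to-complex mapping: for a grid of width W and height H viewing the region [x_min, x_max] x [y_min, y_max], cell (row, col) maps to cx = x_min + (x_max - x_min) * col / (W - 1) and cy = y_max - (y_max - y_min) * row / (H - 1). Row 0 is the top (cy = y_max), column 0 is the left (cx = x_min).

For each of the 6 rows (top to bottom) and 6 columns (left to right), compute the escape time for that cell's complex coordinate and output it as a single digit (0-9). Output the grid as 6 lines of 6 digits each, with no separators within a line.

(row=0, col=0): c = -1.9500 + 0.8900i → escape time 1
(row=0, col=1): c = -1.5600 + 0.8900i → escape time 3
(row=0, col=2): c = -1.1700 + 0.8900i → escape time 3
(row=0, col=3): c = -0.7800 + 0.8900i → escape time 4
(row=0, col=4): c = -0.3900 + 0.8900i → escape time 5
(row=0, col=5): c = 0.0000 + 0.8900i → escape time 8
(row=1, col=0): c = -1.9500 + 0.6300i → escape time 1
(row=1, col=1): c = -1.5600 + 0.6300i → escape time 3
(row=1, col=2): c = -1.1700 + 0.6300i → escape time 3
(row=1, col=3): c = -0.7800 + 0.6300i → escape time 5
(row=1, col=4): c = -0.3900 + 0.6300i → escape time 9
(row=1, col=5): c = 0.0000 + 0.6300i → escape time 9
(row=2, col=0): c = -1.9500 + 0.3700i → escape time 2
(row=2, col=1): c = -1.5600 + 0.3700i → escape time 4
(row=2, col=2): c = -1.1700 + 0.3700i → escape time 7
(row=2, col=3): c = -0.7800 + 0.3700i → escape time 8
(row=2, col=4): c = -0.3900 + 0.3700i → escape time 9
(row=2, col=5): c = 0.0000 + 0.3700i → escape time 9
(row=3, col=0): c = -1.9500 + 0.1100i → escape time 4
(row=3, col=1): c = -1.5600 + 0.1100i → escape time 6
(row=3, col=2): c = -1.1700 + 0.1100i → escape time 9
(row=3, col=3): c = -0.7800 + 0.1100i → escape time 9
(row=3, col=4): c = -0.3900 + 0.1100i → escape time 9
(row=3, col=5): c = 0.0000 + 0.1100i → escape time 9
(row=4, col=0): c = -1.9500 + -0.1500i → escape time 4
(row=4, col=1): c = -1.5600 + -0.1500i → escape time 5
(row=4, col=2): c = -1.1700 + -0.1500i → escape time 9
(row=4, col=3): c = -0.7800 + -0.1500i → escape time 9
(row=4, col=4): c = -0.3900 + -0.1500i → escape time 9
(row=4, col=5): c = 0.0000 + -0.1500i → escape time 9
(row=5, col=0): c = -1.9500 + -0.4100i → escape time 2
(row=5, col=1): c = -1.5600 + -0.4100i → escape time 4
(row=5, col=2): c = -1.1700 + -0.4100i → escape time 6
(row=5, col=3): c = -0.7800 + -0.4100i → escape time 8
(row=5, col=4): c = -0.3900 + -0.4100i → escape time 9
(row=5, col=5): c = 0.0000 + -0.4100i → escape time 9

Answer: 133458
133599
247899
469999
459999
246899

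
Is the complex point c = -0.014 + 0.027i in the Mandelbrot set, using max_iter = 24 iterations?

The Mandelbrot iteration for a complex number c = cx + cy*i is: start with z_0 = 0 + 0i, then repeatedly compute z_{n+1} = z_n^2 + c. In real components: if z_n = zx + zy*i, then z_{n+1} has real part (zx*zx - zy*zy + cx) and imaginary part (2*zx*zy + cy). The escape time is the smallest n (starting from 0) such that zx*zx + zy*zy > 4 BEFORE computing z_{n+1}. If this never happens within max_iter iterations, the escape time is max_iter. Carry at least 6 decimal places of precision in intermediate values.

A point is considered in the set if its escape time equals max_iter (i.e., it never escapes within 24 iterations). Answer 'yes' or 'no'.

Answer: yes

Derivation:
z_0 = 0 + 0i, c = -0.0140 + 0.0270i
Iter 1: z = -0.0140 + 0.0270i, |z|^2 = 0.0009
Iter 2: z = -0.0145 + 0.0262i, |z|^2 = 0.0009
Iter 3: z = -0.0145 + 0.0262i, |z|^2 = 0.0009
Iter 4: z = -0.0145 + 0.0262i, |z|^2 = 0.0009
Iter 5: z = -0.0145 + 0.0262i, |z|^2 = 0.0009
Iter 6: z = -0.0145 + 0.0262i, |z|^2 = 0.0009
Iter 7: z = -0.0145 + 0.0262i, |z|^2 = 0.0009
Iter 8: z = -0.0145 + 0.0262i, |z|^2 = 0.0009
Iter 9: z = -0.0145 + 0.0262i, |z|^2 = 0.0009
Iter 10: z = -0.0145 + 0.0262i, |z|^2 = 0.0009
Iter 11: z = -0.0145 + 0.0262i, |z|^2 = 0.0009
Iter 12: z = -0.0145 + 0.0262i, |z|^2 = 0.0009
Iter 13: z = -0.0145 + 0.0262i, |z|^2 = 0.0009
Iter 14: z = -0.0145 + 0.0262i, |z|^2 = 0.0009
Iter 15: z = -0.0145 + 0.0262i, |z|^2 = 0.0009
Iter 16: z = -0.0145 + 0.0262i, |z|^2 = 0.0009
Iter 17: z = -0.0145 + 0.0262i, |z|^2 = 0.0009
Iter 18: z = -0.0145 + 0.0262i, |z|^2 = 0.0009
Iter 19: z = -0.0145 + 0.0262i, |z|^2 = 0.0009
Iter 20: z = -0.0145 + 0.0262i, |z|^2 = 0.0009
Iter 21: z = -0.0145 + 0.0262i, |z|^2 = 0.0009
Iter 22: z = -0.0145 + 0.0262i, |z|^2 = 0.0009
Iter 23: z = -0.0145 + 0.0262i, |z|^2 = 0.0009
Did not escape in 24 iterations → in set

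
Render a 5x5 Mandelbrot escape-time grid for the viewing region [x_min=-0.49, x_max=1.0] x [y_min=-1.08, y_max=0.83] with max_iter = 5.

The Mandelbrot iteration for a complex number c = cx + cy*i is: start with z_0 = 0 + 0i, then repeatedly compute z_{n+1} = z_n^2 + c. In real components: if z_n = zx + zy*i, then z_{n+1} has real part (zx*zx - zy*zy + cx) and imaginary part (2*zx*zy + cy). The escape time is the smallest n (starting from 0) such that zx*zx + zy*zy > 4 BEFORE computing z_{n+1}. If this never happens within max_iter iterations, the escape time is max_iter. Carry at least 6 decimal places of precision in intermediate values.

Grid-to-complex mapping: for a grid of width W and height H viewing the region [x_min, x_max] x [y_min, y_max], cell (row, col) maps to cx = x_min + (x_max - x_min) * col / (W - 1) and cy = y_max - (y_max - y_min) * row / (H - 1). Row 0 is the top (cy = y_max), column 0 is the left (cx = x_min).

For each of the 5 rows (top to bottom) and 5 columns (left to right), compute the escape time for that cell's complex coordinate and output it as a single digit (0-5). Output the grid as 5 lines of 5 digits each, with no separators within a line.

Answer: 55532
55542
55542
55532
45322

Derivation:
(row=0, col=0): c = -0.4900 + 0.8300i → escape time 5
(row=0, col=1): c = -0.1175 + 0.8300i → escape time 5
(row=0, col=2): c = 0.2550 + 0.8300i → escape time 5
(row=0, col=3): c = 0.6275 + 0.8300i → escape time 3
(row=0, col=4): c = 1.0000 + 0.8300i → escape time 2
(row=1, col=0): c = -0.4900 + 0.3525i → escape time 5
(row=1, col=1): c = -0.1175 + 0.3525i → escape time 5
(row=1, col=2): c = 0.2550 + 0.3525i → escape time 5
(row=1, col=3): c = 0.6275 + 0.3525i → escape time 4
(row=1, col=4): c = 1.0000 + 0.3525i → escape time 2
(row=2, col=0): c = -0.4900 + -0.1250i → escape time 5
(row=2, col=1): c = -0.1175 + -0.1250i → escape time 5
(row=2, col=2): c = 0.2550 + -0.1250i → escape time 5
(row=2, col=3): c = 0.6275 + -0.1250i → escape time 4
(row=2, col=4): c = 1.0000 + -0.1250i → escape time 2
(row=3, col=0): c = -0.4900 + -0.6025i → escape time 5
(row=3, col=1): c = -0.1175 + -0.6025i → escape time 5
(row=3, col=2): c = 0.2550 + -0.6025i → escape time 5
(row=3, col=3): c = 0.6275 + -0.6025i → escape time 3
(row=3, col=4): c = 1.0000 + -0.6025i → escape time 2
(row=4, col=0): c = -0.4900 + -1.0800i → escape time 4
(row=4, col=1): c = -0.1175 + -1.0800i → escape time 5
(row=4, col=2): c = 0.2550 + -1.0800i → escape time 3
(row=4, col=3): c = 0.6275 + -1.0800i → escape time 2
(row=4, col=4): c = 1.0000 + -1.0800i → escape time 2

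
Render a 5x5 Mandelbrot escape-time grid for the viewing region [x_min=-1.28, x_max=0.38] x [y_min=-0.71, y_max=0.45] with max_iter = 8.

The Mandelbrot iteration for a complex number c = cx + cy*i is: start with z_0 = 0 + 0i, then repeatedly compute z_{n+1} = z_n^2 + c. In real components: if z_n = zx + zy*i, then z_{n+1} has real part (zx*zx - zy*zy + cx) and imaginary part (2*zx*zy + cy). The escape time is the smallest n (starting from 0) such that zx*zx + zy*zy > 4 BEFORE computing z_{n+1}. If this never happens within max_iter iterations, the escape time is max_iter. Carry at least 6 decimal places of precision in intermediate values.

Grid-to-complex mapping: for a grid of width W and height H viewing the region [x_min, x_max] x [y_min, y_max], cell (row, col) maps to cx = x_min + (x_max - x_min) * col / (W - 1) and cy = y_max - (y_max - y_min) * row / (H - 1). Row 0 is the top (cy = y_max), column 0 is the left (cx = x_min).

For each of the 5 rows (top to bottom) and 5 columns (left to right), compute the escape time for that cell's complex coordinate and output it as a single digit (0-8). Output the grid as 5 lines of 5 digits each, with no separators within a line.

Answer: 66888
88888
88888
87888
34786

Derivation:
(row=0, col=0): c = -1.2800 + 0.4500i → escape time 6
(row=0, col=1): c = -0.8650 + 0.4500i → escape time 6
(row=0, col=2): c = -0.4500 + 0.4500i → escape time 8
(row=0, col=3): c = -0.0350 + 0.4500i → escape time 8
(row=0, col=4): c = 0.3800 + 0.4500i → escape time 8
(row=1, col=0): c = -1.2800 + 0.1600i → escape time 8
(row=1, col=1): c = -0.8650 + 0.1600i → escape time 8
(row=1, col=2): c = -0.4500 + 0.1600i → escape time 8
(row=1, col=3): c = -0.0350 + 0.1600i → escape time 8
(row=1, col=4): c = 0.3800 + 0.1600i → escape time 8
(row=2, col=0): c = -1.2800 + -0.1300i → escape time 8
(row=2, col=1): c = -0.8650 + -0.1300i → escape time 8
(row=2, col=2): c = -0.4500 + -0.1300i → escape time 8
(row=2, col=3): c = -0.0350 + -0.1300i → escape time 8
(row=2, col=4): c = 0.3800 + -0.1300i → escape time 8
(row=3, col=0): c = -1.2800 + -0.4200i → escape time 8
(row=3, col=1): c = -0.8650 + -0.4200i → escape time 7
(row=3, col=2): c = -0.4500 + -0.4200i → escape time 8
(row=3, col=3): c = -0.0350 + -0.4200i → escape time 8
(row=3, col=4): c = 0.3800 + -0.4200i → escape time 8
(row=4, col=0): c = -1.2800 + -0.7100i → escape time 3
(row=4, col=1): c = -0.8650 + -0.7100i → escape time 4
(row=4, col=2): c = -0.4500 + -0.7100i → escape time 7
(row=4, col=3): c = -0.0350 + -0.7100i → escape time 8
(row=4, col=4): c = 0.3800 + -0.7100i → escape time 6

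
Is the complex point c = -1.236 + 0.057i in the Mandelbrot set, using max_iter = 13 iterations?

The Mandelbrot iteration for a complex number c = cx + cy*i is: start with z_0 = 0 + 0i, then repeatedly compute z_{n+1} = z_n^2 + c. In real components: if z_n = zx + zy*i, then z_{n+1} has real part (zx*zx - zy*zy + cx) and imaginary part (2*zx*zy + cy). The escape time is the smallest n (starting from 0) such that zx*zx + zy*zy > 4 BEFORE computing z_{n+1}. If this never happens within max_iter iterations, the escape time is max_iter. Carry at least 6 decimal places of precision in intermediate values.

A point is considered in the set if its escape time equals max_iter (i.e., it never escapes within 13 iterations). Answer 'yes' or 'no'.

Answer: yes

Derivation:
z_0 = 0 + 0i, c = -1.2360 + 0.0570i
Iter 1: z = -1.2360 + 0.0570i, |z|^2 = 1.5309
Iter 2: z = 0.2884 + -0.0839i, |z|^2 = 0.0902
Iter 3: z = -1.1598 + 0.0086i, |z|^2 = 1.3453
Iter 4: z = 0.1092 + 0.0371i, |z|^2 = 0.0133
Iter 5: z = -1.2255 + 0.0651i, |z|^2 = 1.5060
Iter 6: z = 0.2615 + -0.1025i, |z|^2 = 0.0789
Iter 7: z = -1.1781 + 0.0034i, |z|^2 = 1.3880
Iter 8: z = 0.1520 + 0.0491i, |z|^2 = 0.0255
Iter 9: z = -1.2153 + 0.0719i, |z|^2 = 1.4822
Iter 10: z = 0.2358 + -0.1178i, |z|^2 = 0.0695
Iter 11: z = -1.1943 + 0.0015i, |z|^2 = 1.4263
Iter 12: z = 0.1903 + 0.0535i, |z|^2 = 0.0391
Did not escape in 13 iterations → in set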